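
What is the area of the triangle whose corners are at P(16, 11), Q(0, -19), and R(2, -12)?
Using the coordinate formula: Area = (1/2)|x₁(y₂-y₃) + x₂(y₃-y₁) + x₃(y₁-y₂)|
Area = (1/2)|16((-19)-(-12)) + 0((-12)-11) + 2(11-(-19))|
Area = (1/2)|16*(-7) + 0*(-23) + 2*30|
Area = (1/2)|(-112) + 0 + 60|
Area = (1/2)*52 = 26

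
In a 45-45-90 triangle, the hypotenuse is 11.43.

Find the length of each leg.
In a 45-45-90 triangle, hypotenuse = leg·√2  →  leg = hypotenuse/√2
leg = 11.43/√2 = 8.082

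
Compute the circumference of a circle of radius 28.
Circumference = 2 * pi * r
Circumference = 2 * pi * 28
Circumference = 175.93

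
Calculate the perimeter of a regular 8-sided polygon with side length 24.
Perimeter = number of sides * side length
Perimeter = 8 * 24
Perimeter = 192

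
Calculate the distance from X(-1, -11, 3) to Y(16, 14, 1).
d = √[(17)² + (25)² + (-2)²] = √918 = 30.3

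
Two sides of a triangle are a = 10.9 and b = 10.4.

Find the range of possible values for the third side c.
By the triangle inequality: |a - b| < c < a + b
|10.9 - 10.4| < c < 10.9 + 10.4
0.5 < c < 21.3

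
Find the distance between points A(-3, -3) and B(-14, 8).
Using the distance formula: d = sqrt((x₂-x₁)² + (y₂-y₁)²)
dx = (-14) - (-3) = -11
dy = 8 - (-3) = 11
d = sqrt((-11)² + 11²) = sqrt(121 + 121) = sqrt(242) = 15.56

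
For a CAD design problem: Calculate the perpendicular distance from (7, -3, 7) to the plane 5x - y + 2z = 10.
d = |5(7) + (-1)(-3) + 2(7) - (10)| / √(5² + (-1)² + 2²) = 42/√30 = 7.668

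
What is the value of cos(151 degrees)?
cos(151 degrees) = -0.8746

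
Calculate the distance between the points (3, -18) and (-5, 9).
Using the distance formula: d = sqrt((x₂-x₁)² + (y₂-y₁)²)
dx = (-5) - 3 = -8
dy = 9 - (-18) = 27
d = sqrt((-8)² + 27²) = sqrt(64 + 729) = sqrt(793) = 28.16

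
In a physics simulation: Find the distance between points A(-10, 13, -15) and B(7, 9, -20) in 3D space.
d = √[(17)² + (-4)² + (-5)²] = √330 = 18.17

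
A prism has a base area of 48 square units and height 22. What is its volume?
Volume = base area * height
Volume = 48 * 22
Volume = 1056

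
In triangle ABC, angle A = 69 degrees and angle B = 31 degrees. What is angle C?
Sum of angles in a triangle = 180 degrees
Third angle = 180 - 69 - 31
Third angle = 80 degrees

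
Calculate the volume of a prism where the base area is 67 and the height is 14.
Volume = base area * height
Volume = 67 * 14
Volume = 938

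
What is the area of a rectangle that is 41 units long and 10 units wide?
Area = length * width
Area = 41 * 10
Area = 410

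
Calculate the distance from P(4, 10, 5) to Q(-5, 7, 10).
d = √[(-9)² + (-3)² + (5)²] = √115 = 10.72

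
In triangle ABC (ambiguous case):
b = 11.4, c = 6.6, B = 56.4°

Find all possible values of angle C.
sin(C)/c = sin(B)/b  →  sin(C) = c·sin(B)/b = 6.6·sin(56.4°)/11.4 = 0.482218
C₁ = arcsin(0.482218) = 28.83°,  C₂ = 180° - C₁ = 151.17°
Check C₂: A = 180° - 56.4° - 151.17° = -27.57° ≤ 0, rejected
C = 28.83° (one solution)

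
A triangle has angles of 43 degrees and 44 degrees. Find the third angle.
Sum of angles in a triangle = 180 degrees
Third angle = 180 - 43 - 44
Third angle = 93 degrees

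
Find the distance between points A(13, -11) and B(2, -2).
Using the distance formula: d = sqrt((x₂-x₁)² + (y₂-y₁)²)
dx = 2 - 13 = -11
dy = (-2) - (-11) = 9
d = sqrt((-11)² + 9²) = sqrt(121 + 81) = sqrt(202) = 14.21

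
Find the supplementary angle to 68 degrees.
Supplementary angles sum to 180 degrees.
Other angle = 180 - 68
Other angle = 112 degrees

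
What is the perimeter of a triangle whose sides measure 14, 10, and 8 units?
Perimeter = sum of all sides
Perimeter = 14 + 10 + 8
Perimeter = 32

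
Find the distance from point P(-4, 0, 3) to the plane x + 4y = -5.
d = |1(-4) + 4(0) + 0(3) - (-5)| / √(1² + 4² + 0²) = 1/√17 = 0.2425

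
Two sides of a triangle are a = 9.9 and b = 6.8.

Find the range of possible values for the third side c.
By the triangle inequality: |a - b| < c < a + b
|9.9 - 6.8| < c < 9.9 + 6.8
3.1 < c < 16.7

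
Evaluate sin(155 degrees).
sin(155 degrees) = 0.4226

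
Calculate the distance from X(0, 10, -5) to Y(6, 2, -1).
d = √[(6)² + (-8)² + (4)²] = √116 = 10.77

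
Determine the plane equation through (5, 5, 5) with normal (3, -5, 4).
d = n·P = (3)(5) + (-5)(5) + (4)(5) = 10
Plane: 3x - 5y + 4z = 10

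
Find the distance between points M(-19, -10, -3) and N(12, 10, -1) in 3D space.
d = √[(31)² + (20)² + (2)²] = √1365 = 36.95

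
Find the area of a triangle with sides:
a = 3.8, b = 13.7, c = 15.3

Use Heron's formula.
s = (a+b+c)/2 = (3.8+13.7+15.3)/2 = 16.4
A = √(s(s-a)(s-b)(s-c)) = √(16.4·12.6·2.7·1.1)
A = √613.721 = 24.77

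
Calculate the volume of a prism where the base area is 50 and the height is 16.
Volume = base area * height
Volume = 50 * 16
Volume = 800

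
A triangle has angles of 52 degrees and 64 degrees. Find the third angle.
Sum of angles in a triangle = 180 degrees
Third angle = 180 - 52 - 64
Third angle = 64 degrees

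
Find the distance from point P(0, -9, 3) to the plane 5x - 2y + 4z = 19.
d = |5(0) + (-2)(-9) + 4(3) - (19)| / √(5² + (-2)² + 4²) = 11/√45 = 1.64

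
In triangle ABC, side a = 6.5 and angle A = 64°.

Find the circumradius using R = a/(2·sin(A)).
R = a/(2·sin(A)) = 6.5/(2·sin(64°))
R = 6.5/(2·0.898794) = 6.5/1.797588 = 3.616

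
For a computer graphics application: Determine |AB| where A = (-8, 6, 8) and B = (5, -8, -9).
d = √[(13)² + (-14)² + (-17)²] = √654 = 25.57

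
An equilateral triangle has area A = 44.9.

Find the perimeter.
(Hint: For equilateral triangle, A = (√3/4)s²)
A = (√3/4)s²  →  s² = 4A/√3 = 4·44.9/√3 = 103.692
s = 10.1829
Perimeter = 3s = 30.55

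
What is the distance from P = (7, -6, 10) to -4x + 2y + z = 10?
d = |(-4)(7) + 2(-6) + 1(10) - (10)| / √((-4)² + 2² + 1²) = 40/√21 = 8.729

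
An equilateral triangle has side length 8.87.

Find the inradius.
For an equilateral triangle, r = s/(2√3) where s is the side.
r = 8.87/(2√3) = 8.87/3.464102 = 2.561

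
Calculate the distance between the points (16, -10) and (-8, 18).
Using the distance formula: d = sqrt((x₂-x₁)² + (y₂-y₁)²)
dx = (-8) - 16 = -24
dy = 18 - (-10) = 28
d = sqrt((-24)² + 28²) = sqrt(576 + 784) = sqrt(1360) = 36.88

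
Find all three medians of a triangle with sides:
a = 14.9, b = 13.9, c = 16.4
Using m_x = ½√(2y² + 2z² - x²):
m_a = ½√(2·13.9² + 2·16.4² - 14.9²) = ½√702.33 = 13.25
m_b = ½√(2·14.9² + 2·16.4² - 13.9²) = ½√788.73 = 14.04
m_c = ½√(2·14.9² + 2·13.9² - 16.4²) = ½√561.48 = 11.85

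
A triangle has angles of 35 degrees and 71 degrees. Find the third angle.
Sum of angles in a triangle = 180 degrees
Third angle = 180 - 35 - 71
Third angle = 74 degrees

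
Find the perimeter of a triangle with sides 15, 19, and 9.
Perimeter = sum of all sides
Perimeter = 15 + 19 + 9
Perimeter = 43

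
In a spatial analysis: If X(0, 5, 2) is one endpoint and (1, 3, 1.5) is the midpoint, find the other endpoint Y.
Y = (2×1 - 0, 2×3 - 5, 2×1.5 - 2) = (2, 1, 1)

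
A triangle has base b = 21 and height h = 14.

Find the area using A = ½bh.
A = ½·21·14 = 147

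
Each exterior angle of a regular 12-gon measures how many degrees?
Exterior angle of a regular n-gon = 360/n
Exterior angle = 360/12
Exterior angle = 30 degrees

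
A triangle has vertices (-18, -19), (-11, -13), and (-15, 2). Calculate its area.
Using the coordinate formula: Area = (1/2)|x₁(y₂-y₃) + x₂(y₃-y₁) + x₃(y₁-y₂)|
Area = (1/2)|(-18)((-13)-2) + (-11)(2-(-19)) + (-15)((-19)-(-13))|
Area = (1/2)|(-18)*(-15) + (-11)*21 + (-15)*(-6)|
Area = (1/2)|270 + (-231) + 90|
Area = (1/2)*129 = 64.50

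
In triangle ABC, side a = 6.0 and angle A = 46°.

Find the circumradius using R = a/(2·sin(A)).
R = a/(2·sin(A)) = 6.0/(2·sin(46°))
R = 6.0/(2·0.719340) = 6.0/1.438680 = 4.17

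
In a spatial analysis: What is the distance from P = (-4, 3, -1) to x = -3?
d = |1(-4) + 0(3) + 0(-1) - (-3)| / √(1² + 0² + 0²) = 1/√1 = 1.0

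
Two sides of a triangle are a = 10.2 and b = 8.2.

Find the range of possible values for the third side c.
By the triangle inequality: |a - b| < c < a + b
|10.2 - 8.2| < c < 10.2 + 8.2
2 < c < 18.4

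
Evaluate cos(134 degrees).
cos(134 degrees) = -0.6947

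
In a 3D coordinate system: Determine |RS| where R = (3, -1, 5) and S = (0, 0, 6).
d = √[(-3)² + (1)² + (1)²] = √11 = 3.317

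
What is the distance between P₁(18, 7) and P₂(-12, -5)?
Using the distance formula: d = sqrt((x₂-x₁)² + (y₂-y₁)²)
dx = (-12) - 18 = -30
dy = (-5) - 7 = -12
d = sqrt((-30)² + (-12)²) = sqrt(900 + 144) = sqrt(1044) = 32.31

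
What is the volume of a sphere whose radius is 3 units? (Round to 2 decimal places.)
Volume = (4/3) * pi * r³
Volume = (4/3) * pi * 3³
Volume = (4/3) * pi * 27
Volume = 113.10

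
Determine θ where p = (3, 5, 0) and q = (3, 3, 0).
p·q = 24, |p|² = 34, |q|² = 18
cos θ = 24/√612 ≈ 0.9701
θ ≈ 14.04°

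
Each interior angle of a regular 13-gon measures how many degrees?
Interior angle of a regular n-gon = (n-2)*180/n
Interior angle = (13-2)*180/13
Interior angle = 11*180/13
Interior angle = 1980/13
Interior angle = 152.31 degrees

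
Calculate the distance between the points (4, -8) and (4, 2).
Using the distance formula: d = sqrt((x₂-x₁)² + (y₂-y₁)²)
dx = 4 - 4 = 0
dy = 2 - (-8) = 10
d = sqrt(0² + 10²) = sqrt(0 + 100) = sqrt(100) = 10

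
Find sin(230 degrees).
sin(230 degrees) = -0.766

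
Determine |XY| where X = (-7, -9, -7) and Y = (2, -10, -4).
d = √[(9)² + (-1)² + (3)²] = √91 = 9.539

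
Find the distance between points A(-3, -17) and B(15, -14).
Using the distance formula: d = sqrt((x₂-x₁)² + (y₂-y₁)²)
dx = 15 - (-3) = 18
dy = (-14) - (-17) = 3
d = sqrt(18² + 3²) = sqrt(324 + 9) = sqrt(333) = 18.25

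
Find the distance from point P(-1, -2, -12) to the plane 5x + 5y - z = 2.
d = |5(-1) + 5(-2) + (-1)(-12) - (2)| / √(5² + 5² + (-1)²) = 5/√51 = 0.7001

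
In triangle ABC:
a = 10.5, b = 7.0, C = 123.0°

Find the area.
Using A = ½ab·sin(C):
A = ½·10.5·7.0·sin(123.0°) = ½·73.5·0.838671 = 30.82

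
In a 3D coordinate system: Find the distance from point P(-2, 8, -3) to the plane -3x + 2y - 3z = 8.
d = |(-3)(-2) + 2(8) + (-3)(-3) - (8)| / √((-3)² + 2² + (-3)²) = 23/√22 = 4.904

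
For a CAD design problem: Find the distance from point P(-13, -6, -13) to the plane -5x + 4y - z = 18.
d = |(-5)(-13) + 4(-6) + (-1)(-13) - (18)| / √((-5)² + 4² + (-1)²) = 36/√42 = 5.555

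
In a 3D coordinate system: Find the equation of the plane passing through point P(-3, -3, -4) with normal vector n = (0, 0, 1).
d = n·P = (0)(-3) + (0)(-3) + (1)(-4) = -4
Plane: z = -4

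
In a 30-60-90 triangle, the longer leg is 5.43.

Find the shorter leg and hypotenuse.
In a 30-60-90 triangle, sides are in ratio 1 : √3 : 2.
Long leg = short leg·√3  →  short leg = 5.43/√3 = 3.135
Hypotenuse = 2·(short leg) = 2·5.43/√3 = 6.27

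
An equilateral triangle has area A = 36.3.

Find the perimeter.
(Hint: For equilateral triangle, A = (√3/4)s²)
A = (√3/4)s²  →  s² = 4A/√3 = 4·36.3/√3 = 83.8313
s = 9.15594
Perimeter = 3s = 27.47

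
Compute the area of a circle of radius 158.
Area = pi * r²
Area = pi * 158²
Area = pi * 24964
Area = 78426.72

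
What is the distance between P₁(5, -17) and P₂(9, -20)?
Using the distance formula: d = sqrt((x₂-x₁)² + (y₂-y₁)²)
dx = 9 - 5 = 4
dy = (-20) - (-17) = -3
d = sqrt(4² + (-3)²) = sqrt(16 + 9) = sqrt(25) = 5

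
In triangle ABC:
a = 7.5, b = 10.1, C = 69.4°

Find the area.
Using A = ½ab·sin(C):
A = ½·7.5·10.1·sin(69.4°) = ½·75.75·0.936060 = 35.45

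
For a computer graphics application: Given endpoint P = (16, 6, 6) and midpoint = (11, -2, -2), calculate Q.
Q = (2×11 - 16, 2×(-2) - 6, 2×(-2) - 6) = (6, -10, -10)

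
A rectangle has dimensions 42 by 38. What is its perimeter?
Perimeter = 2 * (length + width)
Perimeter = 2 * (42 + 38)
Perimeter = 2 * 80
Perimeter = 160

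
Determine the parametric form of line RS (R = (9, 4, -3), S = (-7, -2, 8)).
Direction vector d = S - R = (-16, -6, 11)
x = 9 - 16t, y = 4 - 6t, z = -3 + 11t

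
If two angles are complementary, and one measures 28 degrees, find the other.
Complementary angles sum to 90 degrees.
Other angle = 90 - 28
Other angle = 62 degrees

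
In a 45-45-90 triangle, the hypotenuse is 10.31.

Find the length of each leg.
In a 45-45-90 triangle, hypotenuse = leg·√2  →  leg = hypotenuse/√2
leg = 10.31/√2 = 7.29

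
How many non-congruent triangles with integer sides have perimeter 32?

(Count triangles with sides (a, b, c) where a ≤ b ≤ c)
With a ≤ b ≤ c and a + b + c = 32, the triangle inequality a + b > c gives c < 32/2, so c ≤ 15.
Iterate a from 1 to ⌊p/3⌋ = 10; for each a, b ranges from a to ⌊(p−a)/2⌋ with c = p − a − b, keeping only c ≥ b.
Triples: (2, 15, 15), (3, 14, 15), (4, 13, 15), …
Count = 21 triangles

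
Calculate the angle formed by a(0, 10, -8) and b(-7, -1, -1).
a·b = -2, |a|² = 164, |b|² = 51
cos θ = -2/√8364 ≈ -0.02187
θ ≈ 91.25°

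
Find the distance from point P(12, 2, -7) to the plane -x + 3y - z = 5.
d = |(-1)(12) + 3(2) + (-1)(-7) - (5)| / √((-1)² + 3² + (-1)²) = 4/√11 = 1.206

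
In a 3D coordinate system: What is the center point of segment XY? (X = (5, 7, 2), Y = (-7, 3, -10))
Midpoint = ((5-7)/2, (7+3)/2, (2-10)/2) = (-1, 5, -4)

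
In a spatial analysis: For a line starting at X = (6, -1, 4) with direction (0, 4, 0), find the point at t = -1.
P(-1) = (6 + 0(-1), -1 + 4(-1), 4 + 0(-1)) = (6, -5, 4)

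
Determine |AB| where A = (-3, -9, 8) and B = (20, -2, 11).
d = √[(23)² + (7)² + (3)²] = √587 = 24.23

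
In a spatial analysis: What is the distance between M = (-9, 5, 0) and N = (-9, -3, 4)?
d = √[(0)² + (-8)² + (4)²] = √80 = 8.944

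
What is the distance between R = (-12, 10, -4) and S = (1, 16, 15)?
d = √[(13)² + (6)² + (19)²] = √566 = 23.79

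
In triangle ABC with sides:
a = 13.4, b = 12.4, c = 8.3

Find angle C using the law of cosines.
cos(C) = (a² + b² - c²)/(2ab)
cos(C) = (13.4² + 12.4² - 8.3²)/(2·13.4·12.4) = 264.43/332.32 = 0.795709
C = arccos(0.795709) = 37.28°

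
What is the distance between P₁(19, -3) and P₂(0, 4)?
Using the distance formula: d = sqrt((x₂-x₁)² + (y₂-y₁)²)
dx = 0 - 19 = -19
dy = 4 - (-3) = 7
d = sqrt((-19)² + 7²) = sqrt(361 + 49) = sqrt(410) = 20.25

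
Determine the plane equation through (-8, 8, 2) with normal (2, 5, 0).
d = n·P = (2)(-8) + (5)(8) + (0)(2) = 24
Plane: 2x + 5y = 24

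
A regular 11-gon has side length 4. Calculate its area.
For a regular 11-gon with side length s = 4:
Apothem a = s / (2*tan(pi/11)) = 4 / (2*tan(pi/11)) ≈ 6.8114
Perimeter P = 11 * 4 = 44
Area = (1/2) * P * a = (1/2) * 44 * 6.8114 = 149.85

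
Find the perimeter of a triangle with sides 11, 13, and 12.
Perimeter = sum of all sides
Perimeter = 11 + 13 + 12
Perimeter = 36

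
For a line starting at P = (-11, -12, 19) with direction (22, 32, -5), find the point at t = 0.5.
P(0.5) = (-11 + 22(0.5), -12 + 32(0.5), 19 + (-5)(0.5)) = (0, 4, 16.5)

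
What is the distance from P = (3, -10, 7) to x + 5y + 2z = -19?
d = |1(3) + 5(-10) + 2(7) - (-19)| / √(1² + 5² + 2²) = 14/√30 = 2.556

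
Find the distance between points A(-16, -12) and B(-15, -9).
Using the distance formula: d = sqrt((x₂-x₁)² + (y₂-y₁)²)
dx = (-15) - (-16) = 1
dy = (-9) - (-12) = 3
d = sqrt(1² + 3²) = sqrt(1 + 9) = sqrt(10) = 3.16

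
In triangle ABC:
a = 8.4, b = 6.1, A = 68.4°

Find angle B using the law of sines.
sin(B)/b = sin(A)/a
sin(B) = b·sin(A)/a = 6.1·sin(68.4°)/8.4 = 0.675195
B = arcsin(0.675195) = 42.47°  (b ≤ a, so B ≤ A and the acute solution is unique)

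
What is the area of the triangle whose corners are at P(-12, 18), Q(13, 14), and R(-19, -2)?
Using the coordinate formula: Area = (1/2)|x₁(y₂-y₃) + x₂(y₃-y₁) + x₃(y₁-y₂)|
Area = (1/2)|(-12)(14-(-2)) + 13((-2)-18) + (-19)(18-14)|
Area = (1/2)|(-12)*16 + 13*(-20) + (-19)*4|
Area = (1/2)|(-192) + (-260) + (-76)|
Area = (1/2)*528 = 264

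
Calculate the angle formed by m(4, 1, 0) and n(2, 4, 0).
m·n = 12, |m|² = 17, |n|² = 20
cos θ = 12/√340 ≈ 0.6508
θ ≈ 49.4°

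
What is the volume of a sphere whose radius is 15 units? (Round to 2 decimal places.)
Volume = (4/3) * pi * r³
Volume = (4/3) * pi * 15³
Volume = (4/3) * pi * 3375
Volume = 14137.17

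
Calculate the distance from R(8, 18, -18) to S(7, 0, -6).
d = √[(-1)² + (-18)² + (12)²] = √469 = 21.66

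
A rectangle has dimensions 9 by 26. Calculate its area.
Area = length * width
Area = 9 * 26
Area = 234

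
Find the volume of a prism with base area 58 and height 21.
Volume = base area * height
Volume = 58 * 21
Volume = 1218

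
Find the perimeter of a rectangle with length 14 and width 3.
Perimeter = 2 * (length + width)
Perimeter = 2 * (14 + 3)
Perimeter = 2 * 17
Perimeter = 34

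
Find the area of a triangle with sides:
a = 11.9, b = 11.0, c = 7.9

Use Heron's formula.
s = (a+b+c)/2 = (11.9+11.0+7.9)/2 = 15.4
A = √(s(s-a)(s-b)(s-c)) = √(15.4·3.5·4.4·7.5)
A = √1778.7 = 42.17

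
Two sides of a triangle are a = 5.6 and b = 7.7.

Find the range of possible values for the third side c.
By the triangle inequality: |a - b| < c < a + b
|5.6 - 7.7| < c < 5.6 + 7.7
2.1 < c < 13.3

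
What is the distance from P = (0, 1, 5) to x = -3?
d = |1(0) + 0(1) + 0(5) - (-3)| / √(1² + 0² + 0²) = 3/√1 = 3.0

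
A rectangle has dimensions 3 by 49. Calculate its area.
Area = length * width
Area = 3 * 49
Area = 147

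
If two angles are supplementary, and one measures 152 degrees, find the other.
Supplementary angles sum to 180 degrees.
Other angle = 180 - 152
Other angle = 28 degrees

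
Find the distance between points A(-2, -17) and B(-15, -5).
Using the distance formula: d = sqrt((x₂-x₁)² + (y₂-y₁)²)
dx = (-15) - (-2) = -13
dy = (-5) - (-17) = 12
d = sqrt((-13)² + 12²) = sqrt(169 + 144) = sqrt(313) = 17.69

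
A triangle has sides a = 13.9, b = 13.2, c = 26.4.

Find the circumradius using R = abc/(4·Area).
s = (a+b+c)/2 = 26.75
Area = √(s(s-a)(s-b)(s-c)) = √(26.75·12.85·13.55·0.35) = 40.3754
R = abc/(4·Area) = (13.9·13.2·26.4)/(4·40.3754) = 4843.872/161.5016 = 29.99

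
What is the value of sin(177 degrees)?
sin(177 degrees) = 0.0523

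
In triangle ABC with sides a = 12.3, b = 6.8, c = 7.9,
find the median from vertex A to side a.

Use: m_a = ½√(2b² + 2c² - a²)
m_a = ½√(2·6.8² + 2·7.9² - 12.3²)
m_a = ½√(92.48 + 124.82 - 151.29) = ½√66.01 = 4.062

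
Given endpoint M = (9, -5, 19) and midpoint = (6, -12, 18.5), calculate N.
N = (2×6 - 9, 2×(-12) - (-5), 2×18.5 - 19) = (3, -19, 18)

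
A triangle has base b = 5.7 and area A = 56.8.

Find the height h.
A = ½bh  →  h = 2A/b
h = 2·56.8/5.7 = 19.93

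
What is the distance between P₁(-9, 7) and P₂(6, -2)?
Using the distance formula: d = sqrt((x₂-x₁)² + (y₂-y₁)²)
dx = 6 - (-9) = 15
dy = (-2) - 7 = -9
d = sqrt(15² + (-9)²) = sqrt(225 + 81) = sqrt(306) = 17.49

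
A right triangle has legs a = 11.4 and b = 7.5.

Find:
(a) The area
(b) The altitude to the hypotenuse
(a) Area = ½ab = ½·11.4·7.5 = 42.75
(b) Hypotenuse c = √(11.4² + 7.5²) = √186.21 = 13.6459
    Area = ½·c·h_c  →  h_c = 2·Area/c = 2·42.75/13.6459 = 6.266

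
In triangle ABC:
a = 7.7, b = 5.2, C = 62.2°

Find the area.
Using A = ½ab·sin(C):
A = ½·7.7·5.2·sin(62.2°) = ½·40.04·0.884581 = 17.71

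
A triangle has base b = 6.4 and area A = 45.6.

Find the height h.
A = ½bh  →  h = 2A/b
h = 2·45.6/6.4 = 14.25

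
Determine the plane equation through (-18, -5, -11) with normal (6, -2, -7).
d = n·P = (6)(-18) + (-2)(-5) + (-7)(-11) = -21
Plane: 6x - 2y - 7z = -21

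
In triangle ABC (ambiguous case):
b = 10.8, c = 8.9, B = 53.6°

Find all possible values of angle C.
sin(C)/c = sin(B)/b  →  sin(C) = c·sin(B)/b = 8.9·sin(53.6°)/10.8 = 0.663292
C₁ = arcsin(0.663292) = 41.55°,  C₂ = 180° - C₁ = 138.45°
Check C₂: A = 180° - 53.6° - 138.45° = -12.05° ≤ 0, rejected
C = 41.55° (one solution)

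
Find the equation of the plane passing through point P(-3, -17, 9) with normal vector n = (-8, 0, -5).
d = n·P = (-8)(-3) + (0)(-17) + (-5)(9) = -21
Plane: -8x - 5z = -21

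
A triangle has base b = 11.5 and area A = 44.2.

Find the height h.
A = ½bh  →  h = 2A/b
h = 2·44.2/11.5 = 7.687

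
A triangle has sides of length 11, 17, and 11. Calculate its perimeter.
Perimeter = sum of all sides
Perimeter = 11 + 17 + 11
Perimeter = 39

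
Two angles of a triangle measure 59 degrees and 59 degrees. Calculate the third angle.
Sum of angles in a triangle = 180 degrees
Third angle = 180 - 59 - 59
Third angle = 62 degrees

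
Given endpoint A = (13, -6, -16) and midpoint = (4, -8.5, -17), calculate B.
B = (2×4 - 13, 2×(-8.5) - (-6), 2×(-17) - (-16)) = (-5, -11, -18)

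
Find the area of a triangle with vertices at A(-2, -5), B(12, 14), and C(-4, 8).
Using the coordinate formula: Area = (1/2)|x₁(y₂-y₃) + x₂(y₃-y₁) + x₃(y₁-y₂)|
Area = (1/2)|(-2)(14-8) + 12(8-(-5)) + (-4)((-5)-14)|
Area = (1/2)|(-2)*6 + 12*13 + (-4)*(-19)|
Area = (1/2)|(-12) + 156 + 76|
Area = (1/2)*220 = 110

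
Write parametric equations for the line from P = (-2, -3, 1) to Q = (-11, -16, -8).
Direction vector d = Q - P = (-9, -13, -9)
x = -2 - 9t, y = -3 - 13t, z = 1 - 9t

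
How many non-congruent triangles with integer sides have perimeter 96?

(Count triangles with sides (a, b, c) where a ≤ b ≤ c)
With a ≤ b ≤ c and a + b + c = 96, the triangle inequality a + b > c gives c < 96/2, so c ≤ 47.
Iterate a from 1 to ⌊p/3⌋ = 32; for each a, b ranges from a to ⌊(p−a)/2⌋ with c = p − a − b, keeping only c ≥ b.
Triples: (2, 47, 47), (3, 46, 47), (4, 45, 47), …
Count = 192 triangles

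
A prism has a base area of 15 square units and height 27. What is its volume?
Volume = base area * height
Volume = 15 * 27
Volume = 405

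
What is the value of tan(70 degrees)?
tan(70 degrees) = 2.7475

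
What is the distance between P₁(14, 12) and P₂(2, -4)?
Using the distance formula: d = sqrt((x₂-x₁)² + (y₂-y₁)²)
dx = 2 - 14 = -12
dy = (-4) - 12 = -16
d = sqrt((-12)² + (-16)²) = sqrt(144 + 256) = sqrt(400) = 20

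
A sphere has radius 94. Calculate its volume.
Volume = (4/3) * pi * r³
Volume = (4/3) * pi * 94³
Volume = (4/3) * pi * 830584
Volume = 3479142.12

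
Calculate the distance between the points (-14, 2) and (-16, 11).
Using the distance formula: d = sqrt((x₂-x₁)² + (y₂-y₁)²)
dx = (-16) - (-14) = -2
dy = 11 - 2 = 9
d = sqrt((-2)² + 9²) = sqrt(4 + 81) = sqrt(85) = 9.22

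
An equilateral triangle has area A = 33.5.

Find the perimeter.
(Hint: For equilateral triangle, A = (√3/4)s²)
A = (√3/4)s²  →  s² = 4A/√3 = 4·33.5/√3 = 77.3649
s = 8.79573
Perimeter = 3s = 26.39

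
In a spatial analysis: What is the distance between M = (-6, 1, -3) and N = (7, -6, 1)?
d = √[(13)² + (-7)² + (4)²] = √234 = 15.3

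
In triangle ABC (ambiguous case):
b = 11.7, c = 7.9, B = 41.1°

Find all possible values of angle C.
sin(C)/c = sin(B)/b  →  sin(C) = c·sin(B)/b = 7.9·sin(41.1°)/11.7 = 0.443869
C₁ = arcsin(0.443869) = 26.35°,  C₂ = 180° - C₁ = 153.65°
Check C₂: A = 180° - 41.1° - 153.65° = -14.75° ≤ 0, rejected
C = 26.35° (one solution)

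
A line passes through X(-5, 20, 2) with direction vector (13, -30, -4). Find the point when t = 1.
P(1) = (-5 + 13(1), 20 + (-30)(1), 2 + (-4)(1)) = (8, -10, -2)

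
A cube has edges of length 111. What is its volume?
Volume = s³
Volume = 111³
Volume = 1367631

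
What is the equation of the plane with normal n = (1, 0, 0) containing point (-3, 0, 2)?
d = n·P = (1)(-3) + (0)(0) + (0)(2) = -3
Plane: x = -3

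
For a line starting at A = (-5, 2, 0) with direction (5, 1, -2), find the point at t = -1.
P(-1) = (-5 + 5(-1), 2 + 1(-1), 0 + (-2)(-1)) = (-10, 1, 2)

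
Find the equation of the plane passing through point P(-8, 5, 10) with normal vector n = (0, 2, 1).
d = n·P = (0)(-8) + (2)(5) + (1)(10) = 20
Plane: 2y + z = 20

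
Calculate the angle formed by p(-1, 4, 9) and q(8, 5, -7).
p·q = -51, |p|² = 98, |q|² = 138
cos θ = -51/√13524 ≈ -0.4385
θ ≈ 116.0°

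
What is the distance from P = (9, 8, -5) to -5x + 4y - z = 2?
d = |(-5)(9) + 4(8) + (-1)(-5) - (2)| / √((-5)² + 4² + (-1)²) = 10/√42 = 1.543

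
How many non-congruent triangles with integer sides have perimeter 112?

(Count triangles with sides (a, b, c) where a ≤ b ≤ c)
With a ≤ b ≤ c and a + b + c = 112, the triangle inequality a + b > c gives c < 112/2, so c ≤ 55.
Iterate a from 1 to ⌊p/3⌋ = 37; for each a, b ranges from a to ⌊(p−a)/2⌋ with c = p − a − b, keeping only c ≥ b.
Triples: (2, 55, 55), (3, 54, 55), (4, 53, 55), …
Count = 261 triangles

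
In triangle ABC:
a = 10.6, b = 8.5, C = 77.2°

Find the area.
Using A = ½ab·sin(C):
A = ½·10.6·8.5·sin(77.2°) = ½·90.1·0.975149 = 43.93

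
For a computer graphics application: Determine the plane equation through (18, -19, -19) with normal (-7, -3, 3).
d = n·P = (-7)(18) + (-3)(-19) + (3)(-19) = -126
Plane: -7x - 3y + 3z = -126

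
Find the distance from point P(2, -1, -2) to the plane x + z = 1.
d = |1(2) + 0(-1) + 1(-2) - (1)| / √(1² + 0² + 1²) = 1/√2 = 0.7071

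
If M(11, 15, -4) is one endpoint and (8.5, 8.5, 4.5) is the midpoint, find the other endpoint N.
N = (2×8.5 - 11, 2×8.5 - 15, 2×4.5 - (-4)) = (6, 2, 13)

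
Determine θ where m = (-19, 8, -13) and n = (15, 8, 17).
m·n = -442, |m|² = 594, |n|² = 578
cos θ = -442/√343332 ≈ -0.7543
θ ≈ 139.0°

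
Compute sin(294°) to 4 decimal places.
sin(294 degrees) = -0.9135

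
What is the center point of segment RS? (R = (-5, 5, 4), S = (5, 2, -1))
Midpoint = ((-5+5)/2, (5+2)/2, (4-1)/2) = (0, 3.5, 1.5)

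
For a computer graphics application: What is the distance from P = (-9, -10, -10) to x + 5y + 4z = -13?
d = |1(-9) + 5(-10) + 4(-10) - (-13)| / √(1² + 5² + 4²) = 86/√42 = 13.27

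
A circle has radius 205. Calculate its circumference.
Circumference = 2 * pi * r
Circumference = 2 * pi * 205
Circumference = 1288.05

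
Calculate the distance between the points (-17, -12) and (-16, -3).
Using the distance formula: d = sqrt((x₂-x₁)² + (y₂-y₁)²)
dx = (-16) - (-17) = 1
dy = (-3) - (-12) = 9
d = sqrt(1² + 9²) = sqrt(1 + 81) = sqrt(82) = 9.06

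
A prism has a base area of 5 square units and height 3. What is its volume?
Volume = base area * height
Volume = 5 * 3
Volume = 15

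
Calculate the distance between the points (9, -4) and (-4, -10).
Using the distance formula: d = sqrt((x₂-x₁)² + (y₂-y₁)²)
dx = (-4) - 9 = -13
dy = (-10) - (-4) = -6
d = sqrt((-13)² + (-6)²) = sqrt(169 + 36) = sqrt(205) = 14.32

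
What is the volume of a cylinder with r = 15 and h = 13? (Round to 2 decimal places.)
Volume = pi * r² * h
Volume = pi * 15² * 13
Volume = pi * 225 * 13
Volume = pi * 2925
Volume = 9189.16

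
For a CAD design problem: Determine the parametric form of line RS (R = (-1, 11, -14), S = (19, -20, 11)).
Direction vector d = S - R = (20, -31, 25)
x = -1 + 20t, y = 11 - 31t, z = -14 + 25t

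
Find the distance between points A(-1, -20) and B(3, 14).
Using the distance formula: d = sqrt((x₂-x₁)² + (y₂-y₁)²)
dx = 3 - (-1) = 4
dy = 14 - (-20) = 34
d = sqrt(4² + 34²) = sqrt(16 + 1156) = sqrt(1172) = 34.23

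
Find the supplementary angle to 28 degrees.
Supplementary angles sum to 180 degrees.
Other angle = 180 - 28
Other angle = 152 degrees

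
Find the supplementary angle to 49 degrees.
Supplementary angles sum to 180 degrees.
Other angle = 180 - 49
Other angle = 131 degrees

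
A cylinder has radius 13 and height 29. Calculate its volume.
Volume = pi * r² * h
Volume = pi * 13² * 29
Volume = pi * 169 * 29
Volume = pi * 4901
Volume = 15396.95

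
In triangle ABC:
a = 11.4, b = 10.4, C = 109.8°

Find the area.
Using A = ½ab·sin(C):
A = ½·11.4·10.4·sin(109.8°) = ½·118.56·0.940881 = 55.78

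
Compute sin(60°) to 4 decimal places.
sin(60 degrees) = sqrt(3)/2
Decimal approximation: 0.866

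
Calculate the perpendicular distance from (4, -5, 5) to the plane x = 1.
d = |1(4) + 0(-5) + 0(5) - (1)| / √(1² + 0² + 0²) = 3/√1 = 3.0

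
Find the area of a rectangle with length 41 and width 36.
Area = length * width
Area = 41 * 36
Area = 1476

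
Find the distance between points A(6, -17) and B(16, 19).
Using the distance formula: d = sqrt((x₂-x₁)² + (y₂-y₁)²)
dx = 16 - 6 = 10
dy = 19 - (-17) = 36
d = sqrt(10² + 36²) = sqrt(100 + 1296) = sqrt(1396) = 37.36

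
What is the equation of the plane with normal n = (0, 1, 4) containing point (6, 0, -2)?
d = n·P = (0)(6) + (1)(0) + (4)(-2) = -8
Plane: y + 4z = -8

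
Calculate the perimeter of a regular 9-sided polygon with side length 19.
Perimeter = number of sides * side length
Perimeter = 9 * 19
Perimeter = 171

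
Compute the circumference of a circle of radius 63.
Circumference = 2 * pi * r
Circumference = 2 * pi * 63
Circumference = 395.84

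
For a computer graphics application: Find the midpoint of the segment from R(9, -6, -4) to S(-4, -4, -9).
Midpoint = ((9-4)/2, (-6-4)/2, (-4-9)/2) = (2.5, -5, -6.5)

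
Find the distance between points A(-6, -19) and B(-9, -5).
Using the distance formula: d = sqrt((x₂-x₁)² + (y₂-y₁)²)
dx = (-9) - (-6) = -3
dy = (-5) - (-19) = 14
d = sqrt((-3)² + 14²) = sqrt(9 + 196) = sqrt(205) = 14.32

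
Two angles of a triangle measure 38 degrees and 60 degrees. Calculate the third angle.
Sum of angles in a triangle = 180 degrees
Third angle = 180 - 38 - 60
Third angle = 82 degrees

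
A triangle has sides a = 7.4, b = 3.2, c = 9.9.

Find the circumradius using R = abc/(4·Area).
s = (a+b+c)/2 = 10.25
Area = √(s(s-a)(s-b)(s-c)) = √(10.25·2.85·7.05·0.35) = 8.4901
R = abc/(4·Area) = (7.4·3.2·9.9)/(4·8.4901) = 234.432/33.9604 = 6.903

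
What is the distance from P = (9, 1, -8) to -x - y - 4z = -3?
d = |(-1)(9) + (-1)(1) + (-4)(-8) - (-3)| / √((-1)² + (-1)² + (-4)²) = 25/√18 = 5.893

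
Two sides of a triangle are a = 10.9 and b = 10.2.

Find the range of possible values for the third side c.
By the triangle inequality: |a - b| < c < a + b
|10.9 - 10.2| < c < 10.9 + 10.2
0.7 < c < 21.1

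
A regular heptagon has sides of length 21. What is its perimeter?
Perimeter = number of sides * side length
Perimeter = 7 * 21
Perimeter = 147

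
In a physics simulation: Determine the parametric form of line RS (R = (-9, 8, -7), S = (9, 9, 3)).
Direction vector d = S - R = (18, 1, 10)
x = -9 + 18t, y = 8 + t, z = -7 + 10t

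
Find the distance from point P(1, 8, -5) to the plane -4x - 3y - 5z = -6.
d = |(-4)(1) + (-3)(8) + (-5)(-5) - (-6)| / √((-4)² + (-3)² + (-5)²) = 3/√50 = 0.4243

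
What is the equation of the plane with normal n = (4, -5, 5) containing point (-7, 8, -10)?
d = n·P = (4)(-7) + (-5)(8) + (5)(-10) = -118
Plane: 4x - 5y + 5z = -118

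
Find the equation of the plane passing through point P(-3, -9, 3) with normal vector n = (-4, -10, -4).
d = n·P = (-4)(-3) + (-10)(-9) + (-4)(3) = 90
Plane: -4x - 10y - 4z = 90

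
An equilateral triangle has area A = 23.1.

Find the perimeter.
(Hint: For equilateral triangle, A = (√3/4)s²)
A = (√3/4)s²  →  s² = 4A/√3 = 4·23.1/√3 = 53.3472
s = 7.30391
Perimeter = 3s = 21.91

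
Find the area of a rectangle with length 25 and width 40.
Area = length * width
Area = 25 * 40
Area = 1000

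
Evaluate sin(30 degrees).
sin(30 degrees) = 1/2
Decimal approximation: 0.5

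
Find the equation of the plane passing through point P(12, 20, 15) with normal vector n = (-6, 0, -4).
d = n·P = (-6)(12) + (0)(20) + (-4)(15) = -132
Plane: -6x - 4z = -132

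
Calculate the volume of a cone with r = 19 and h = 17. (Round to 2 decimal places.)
Volume = (1/3) * pi * r² * h
Volume = (1/3) * pi * 19² * 17
Volume = (1/3) * pi * 361 * 17
Volume = (1/3) * pi * 6137
Volume = 6426.65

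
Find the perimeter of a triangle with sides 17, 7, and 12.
Perimeter = sum of all sides
Perimeter = 17 + 7 + 12
Perimeter = 36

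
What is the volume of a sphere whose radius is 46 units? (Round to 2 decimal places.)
Volume = (4/3) * pi * r³
Volume = (4/3) * pi * 46³
Volume = (4/3) * pi * 97336
Volume = 407720.08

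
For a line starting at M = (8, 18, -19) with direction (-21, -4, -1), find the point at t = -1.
P(-1) = (8 + (-21)(-1), 18 + (-4)(-1), -19 + (-1)(-1)) = (29, 22, -18)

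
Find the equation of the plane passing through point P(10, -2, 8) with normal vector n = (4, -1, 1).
d = n·P = (4)(10) + (-1)(-2) + (1)(8) = 50
Plane: 4x - y + z = 50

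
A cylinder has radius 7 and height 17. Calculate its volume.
Volume = pi * r² * h
Volume = pi * 7² * 17
Volume = pi * 49 * 17
Volume = pi * 833
Volume = 2616.95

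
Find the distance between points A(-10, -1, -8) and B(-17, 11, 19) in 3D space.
d = √[(-7)² + (12)² + (27)²] = √922 = 30.36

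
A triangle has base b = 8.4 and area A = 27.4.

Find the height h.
A = ½bh  →  h = 2A/b
h = 2·27.4/8.4 = 6.524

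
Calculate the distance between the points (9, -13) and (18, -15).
Using the distance formula: d = sqrt((x₂-x₁)² + (y₂-y₁)²)
dx = 18 - 9 = 9
dy = (-15) - (-13) = -2
d = sqrt(9² + (-2)²) = sqrt(81 + 4) = sqrt(85) = 9.22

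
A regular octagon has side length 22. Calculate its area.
For a regular 8-gon with side length s = 22:
Apothem a = s / (2*tan(pi/8)) = 22 / (2*tan(pi/8)) ≈ 26.55635
Perimeter P = 8 * 22 = 176
Area = (1/2) * P * a = (1/2) * 176 * 26.55635 = 2336.96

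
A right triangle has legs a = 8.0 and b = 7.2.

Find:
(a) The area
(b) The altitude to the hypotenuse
(a) Area = ½ab = ½·8.0·7.2 = 28.8
(b) Hypotenuse c = √(8.0² + 7.2²) = √115.84 = 10.7629
    Area = ½·c·h_c  →  h_c = 2·Area/c = 2·28.8/10.7629 = 5.352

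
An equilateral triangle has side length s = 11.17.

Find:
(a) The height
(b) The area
(a) Height h = s·√3/2 = 11.17·√3/2 = 9.674
(b) Area = (√3/4)·s² = (√3/4)·11.17² = (√3/4)·124.769 = 54.03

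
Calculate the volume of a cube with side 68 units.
Volume = s³
Volume = 68³
Volume = 314432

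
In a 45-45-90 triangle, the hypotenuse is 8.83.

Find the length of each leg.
In a 45-45-90 triangle, hypotenuse = leg·√2  →  leg = hypotenuse/√2
leg = 8.83/√2 = 6.244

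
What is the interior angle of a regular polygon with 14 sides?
Interior angle of a regular n-gon = (n-2)*180/n
Interior angle = (14-2)*180/14
Interior angle = 12*180/14
Interior angle = 2160/14
Interior angle = 154.29 degrees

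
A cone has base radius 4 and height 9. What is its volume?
Volume = (1/3) * pi * r² * h
Volume = (1/3) * pi * 4² * 9
Volume = (1/3) * pi * 16 * 9
Volume = (1/3) * pi * 144
Volume = 150.80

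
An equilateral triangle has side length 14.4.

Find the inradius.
For an equilateral triangle, r = s/(2√3) where s is the side.
r = 14.4/(2√3) = 14.4/3.464102 = 4.157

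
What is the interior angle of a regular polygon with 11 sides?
Interior angle of a regular n-gon = (n-2)*180/n
Interior angle = (11-2)*180/11
Interior angle = 9*180/11
Interior angle = 1620/11
Interior angle = 147.27 degrees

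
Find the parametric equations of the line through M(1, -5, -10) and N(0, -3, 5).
Direction vector d = N - M = (-1, 2, 15)
x = 1 - t, y = -5 + 2t, z = -10 + 15t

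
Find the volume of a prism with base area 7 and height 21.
Volume = base area * height
Volume = 7 * 21
Volume = 147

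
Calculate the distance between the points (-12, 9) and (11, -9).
Using the distance formula: d = sqrt((x₂-x₁)² + (y₂-y₁)²)
dx = 11 - (-12) = 23
dy = (-9) - 9 = -18
d = sqrt(23² + (-18)²) = sqrt(529 + 324) = sqrt(853) = 29.21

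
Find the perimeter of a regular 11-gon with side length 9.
Perimeter = number of sides * side length
Perimeter = 11 * 9
Perimeter = 99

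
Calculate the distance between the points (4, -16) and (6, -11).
Using the distance formula: d = sqrt((x₂-x₁)² + (y₂-y₁)²)
dx = 6 - 4 = 2
dy = (-11) - (-16) = 5
d = sqrt(2² + 5²) = sqrt(4 + 25) = sqrt(29) = 5.39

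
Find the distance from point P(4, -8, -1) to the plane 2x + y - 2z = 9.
d = |2(4) + 1(-8) + (-2)(-1) - (9)| / √(2² + 1² + (-2)²) = 7/√9 = 2.333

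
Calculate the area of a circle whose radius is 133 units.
Area = pi * r²
Area = pi * 133²
Area = pi * 17689
Area = 55571.63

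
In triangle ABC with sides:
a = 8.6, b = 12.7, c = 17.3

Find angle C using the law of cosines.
cos(C) = (a² + b² - c²)/(2ab)
cos(C) = (8.6² + 12.7² - 17.3²)/(2·8.6·12.7) = -64.04/218.44 = -0.293170
C = arccos(-0.293170) = 107°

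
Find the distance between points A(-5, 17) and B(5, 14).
Using the distance formula: d = sqrt((x₂-x₁)² + (y₂-y₁)²)
dx = 5 - (-5) = 10
dy = 14 - 17 = -3
d = sqrt(10² + (-3)²) = sqrt(100 + 9) = sqrt(109) = 10.44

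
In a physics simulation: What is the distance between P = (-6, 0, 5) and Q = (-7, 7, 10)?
d = √[(-1)² + (7)² + (5)²] = √75 = 8.66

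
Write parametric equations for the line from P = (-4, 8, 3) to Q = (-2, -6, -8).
Direction vector d = Q - P = (2, -14, -11)
x = -4 + 2t, y = 8 - 14t, z = 3 - 11t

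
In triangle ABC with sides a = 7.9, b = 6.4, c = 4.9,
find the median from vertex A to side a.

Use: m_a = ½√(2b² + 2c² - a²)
m_a = ½√(2·6.4² + 2·4.9² - 7.9²)
m_a = ½√(81.92 + 48.02 - 62.41) = ½√67.53 = 4.109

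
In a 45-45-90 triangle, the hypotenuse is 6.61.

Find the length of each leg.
In a 45-45-90 triangle, hypotenuse = leg·√2  →  leg = hypotenuse/√2
leg = 6.61/√2 = 4.674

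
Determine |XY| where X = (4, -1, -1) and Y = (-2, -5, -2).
d = √[(-6)² + (-4)² + (-1)²] = √53 = 7.28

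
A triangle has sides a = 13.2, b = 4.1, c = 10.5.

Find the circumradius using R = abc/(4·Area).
s = (a+b+c)/2 = 13.9
Area = √(s(s-a)(s-b)(s-c)) = √(13.9·0.7·9.8·3.4) = 18.0057
R = abc/(4·Area) = (13.2·4.1·10.5)/(4·18.0057) = 568.26/72.0228 = 7.89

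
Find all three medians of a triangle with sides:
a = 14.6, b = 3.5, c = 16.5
Using m_x = ½√(2y² + 2z² - x²):
m_a = ½√(2·3.5² + 2·16.5² - 14.6²) = ½√355.84 = 9.432
m_b = ½√(2·14.6² + 2·16.5² - 3.5²) = ½√958.57 = 15.48
m_c = ½√(2·14.6² + 2·3.5² - 16.5²) = ½√178.57 = 6.682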